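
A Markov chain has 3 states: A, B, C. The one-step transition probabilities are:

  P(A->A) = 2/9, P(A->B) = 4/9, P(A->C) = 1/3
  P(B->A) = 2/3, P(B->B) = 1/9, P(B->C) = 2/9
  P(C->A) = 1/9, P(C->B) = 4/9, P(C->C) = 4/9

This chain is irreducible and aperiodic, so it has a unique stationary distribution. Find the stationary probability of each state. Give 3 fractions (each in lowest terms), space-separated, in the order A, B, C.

The stationary distribution satisfies pi = pi * P, i.e.:
  pi_A = 2/9*pi_A + 2/3*pi_B + 1/9*pi_C
  pi_B = 4/9*pi_A + 1/9*pi_B + 4/9*pi_C
  pi_C = 1/3*pi_A + 2/9*pi_B + 4/9*pi_C
with normalization: pi_A + pi_B + pi_C = 1.

Using the first 2 balance equations plus normalization, the linear system A*pi = b is:
  [-7/9, 2/3, 1/9] . pi = 0
  [4/9, -8/9, 4/9] . pi = 0
  [1, 1, 1] . pi = 1

Solving yields:
  pi_A = 1/3
  pi_B = 1/3
  pi_C = 1/3

Verification (pi * P):
  1/3*2/9 + 1/3*2/3 + 1/3*1/9 = 1/3 = pi_A  (ok)
  1/3*4/9 + 1/3*1/9 + 1/3*4/9 = 1/3 = pi_B  (ok)
  1/3*1/3 + 1/3*2/9 + 1/3*4/9 = 1/3 = pi_C  (ok)

Answer: 1/3 1/3 1/3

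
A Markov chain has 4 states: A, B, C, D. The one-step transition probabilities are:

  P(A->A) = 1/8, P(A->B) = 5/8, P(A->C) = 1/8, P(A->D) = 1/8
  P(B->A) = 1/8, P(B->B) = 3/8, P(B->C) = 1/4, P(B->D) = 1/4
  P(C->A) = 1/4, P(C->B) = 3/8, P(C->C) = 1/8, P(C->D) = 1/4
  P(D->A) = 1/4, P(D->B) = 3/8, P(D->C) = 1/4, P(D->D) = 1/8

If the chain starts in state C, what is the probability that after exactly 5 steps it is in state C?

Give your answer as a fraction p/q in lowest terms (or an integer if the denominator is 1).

Computing P^5 by repeated multiplication:
P^1 =
  A: [1/8, 5/8, 1/8, 1/8]
  B: [1/8, 3/8, 1/4, 1/4]
  C: [1/4, 3/8, 1/8, 1/4]
  D: [1/4, 3/8, 1/4, 1/8]
P^2 =
  A: [5/32, 13/32, 7/32, 7/32]
  B: [3/16, 13/32, 13/64, 13/64]
  C: [11/64, 7/16, 13/64, 3/16]
  D: [11/64, 7/16, 3/16, 13/64]
P^3 =
  A: [23/128, 53/128, 13/64, 13/64]
  B: [45/256, 27/64, 103/512, 103/512]
  C: [89/512, 107/256, 13/64, 105/512]
  D: [89/512, 107/256, 105/512, 13/64]
P^4 =
  A: [45/256, 215/512, 207/1024, 207/1024]
  B: [359/2048, 429/1024, 831/4096, 831/4096]
  C: [721/4096, 857/2048, 831/4096, 415/2048]
  D: [721/4096, 857/2048, 415/2048, 831/4096]
P^5 =
  A: [719/4096, 429/1024, 1661/8192, 1661/8192]
  B: [2879/16384, 3431/8192, 6643/32768, 6643/32768]
  C: [5757/32768, 6865/16384, 415/2048, 6641/32768]
  D: [5757/32768, 6865/16384, 6641/32768, 415/2048]

(P^5)[C -> C] = 415/2048

Answer: 415/2048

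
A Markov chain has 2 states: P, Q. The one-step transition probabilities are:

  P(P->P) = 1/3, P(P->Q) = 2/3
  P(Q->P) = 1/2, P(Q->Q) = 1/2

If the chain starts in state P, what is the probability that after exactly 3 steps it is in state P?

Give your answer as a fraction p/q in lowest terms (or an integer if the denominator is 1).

Answer: 23/54

Derivation:
Computing P^3 by repeated multiplication:
P^1 =
  P: [1/3, 2/3]
  Q: [1/2, 1/2]
P^2 =
  P: [4/9, 5/9]
  Q: [5/12, 7/12]
P^3 =
  P: [23/54, 31/54]
  Q: [31/72, 41/72]

(P^3)[P -> P] = 23/54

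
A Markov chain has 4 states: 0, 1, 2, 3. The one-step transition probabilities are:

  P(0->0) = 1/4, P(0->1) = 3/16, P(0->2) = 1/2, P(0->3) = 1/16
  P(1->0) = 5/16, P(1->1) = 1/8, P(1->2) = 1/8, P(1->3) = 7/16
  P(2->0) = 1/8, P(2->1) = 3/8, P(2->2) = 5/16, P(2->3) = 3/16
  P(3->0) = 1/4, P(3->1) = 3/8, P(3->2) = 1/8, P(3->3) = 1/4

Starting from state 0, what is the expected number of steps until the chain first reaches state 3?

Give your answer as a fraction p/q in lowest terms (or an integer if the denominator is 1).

Let h_i = expected steps to first reach 3 from state i.
Boundary: h_3 = 0.
First-step equations for the other states:
  h_0 = 1 + 1/4*h_0 + 3/16*h_1 + 1/2*h_2 + 1/16*h_3
  h_1 = 1 + 5/16*h_0 + 1/8*h_1 + 1/8*h_2 + 7/16*h_3
  h_2 = 1 + 1/8*h_0 + 3/8*h_1 + 5/16*h_2 + 3/16*h_3

Substituting h_3 = 0 and rearranging gives the linear system (I - Q) h = 1:
  [3/4, -3/16, -1/2] . (h_0, h_1, h_2) = 1
  [-5/16, 7/8, -1/8] . (h_0, h_1, h_2) = 1
  [-1/8, -3/8, 11/16] . (h_0, h_1, h_2) = 1

Solving yields:
  h_0 = 5456/1063
  h_1 = 3824/1063
  h_2 = 4624/1063

Starting state is 0, so the expected hitting time is h_0 = 5456/1063.

Answer: 5456/1063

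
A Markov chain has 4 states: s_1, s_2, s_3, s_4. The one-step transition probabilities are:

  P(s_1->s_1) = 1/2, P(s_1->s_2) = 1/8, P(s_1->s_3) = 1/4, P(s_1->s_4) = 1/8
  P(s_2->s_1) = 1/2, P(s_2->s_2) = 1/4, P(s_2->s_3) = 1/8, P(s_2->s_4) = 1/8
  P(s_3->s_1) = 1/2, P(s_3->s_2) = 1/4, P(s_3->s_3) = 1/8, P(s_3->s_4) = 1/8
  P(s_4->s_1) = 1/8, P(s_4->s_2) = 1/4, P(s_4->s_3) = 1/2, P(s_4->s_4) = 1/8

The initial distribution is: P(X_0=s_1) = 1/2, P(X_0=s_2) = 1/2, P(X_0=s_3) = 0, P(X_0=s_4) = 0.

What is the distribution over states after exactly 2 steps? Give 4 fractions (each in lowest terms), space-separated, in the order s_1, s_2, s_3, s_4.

Propagating the distribution step by step (d_{t+1} = d_t * P):
d_0 = (s_1=1/2, s_2=1/2, s_3=0, s_4=0)
  d_1[s_1] = 1/2*1/2 + 1/2*1/2 + 0*1/2 + 0*1/8 = 1/2
  d_1[s_2] = 1/2*1/8 + 1/2*1/4 + 0*1/4 + 0*1/4 = 3/16
  d_1[s_3] = 1/2*1/4 + 1/2*1/8 + 0*1/8 + 0*1/2 = 3/16
  d_1[s_4] = 1/2*1/8 + 1/2*1/8 + 0*1/8 + 0*1/8 = 1/8
d_1 = (s_1=1/2, s_2=3/16, s_3=3/16, s_4=1/8)
  d_2[s_1] = 1/2*1/2 + 3/16*1/2 + 3/16*1/2 + 1/8*1/8 = 29/64
  d_2[s_2] = 1/2*1/8 + 3/16*1/4 + 3/16*1/4 + 1/8*1/4 = 3/16
  d_2[s_3] = 1/2*1/4 + 3/16*1/8 + 3/16*1/8 + 1/8*1/2 = 15/64
  d_2[s_4] = 1/2*1/8 + 3/16*1/8 + 3/16*1/8 + 1/8*1/8 = 1/8
d_2 = (s_1=29/64, s_2=3/16, s_3=15/64, s_4=1/8)

Answer: 29/64 3/16 15/64 1/8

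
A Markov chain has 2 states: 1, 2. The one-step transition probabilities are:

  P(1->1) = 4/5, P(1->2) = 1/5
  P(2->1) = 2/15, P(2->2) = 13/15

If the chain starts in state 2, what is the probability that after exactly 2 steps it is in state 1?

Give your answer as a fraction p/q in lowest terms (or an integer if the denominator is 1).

Answer: 2/9

Derivation:
Computing P^2 by repeated multiplication:
P^1 =
  1: [4/5, 1/5]
  2: [2/15, 13/15]
P^2 =
  1: [2/3, 1/3]
  2: [2/9, 7/9]

(P^2)[2 -> 1] = 2/9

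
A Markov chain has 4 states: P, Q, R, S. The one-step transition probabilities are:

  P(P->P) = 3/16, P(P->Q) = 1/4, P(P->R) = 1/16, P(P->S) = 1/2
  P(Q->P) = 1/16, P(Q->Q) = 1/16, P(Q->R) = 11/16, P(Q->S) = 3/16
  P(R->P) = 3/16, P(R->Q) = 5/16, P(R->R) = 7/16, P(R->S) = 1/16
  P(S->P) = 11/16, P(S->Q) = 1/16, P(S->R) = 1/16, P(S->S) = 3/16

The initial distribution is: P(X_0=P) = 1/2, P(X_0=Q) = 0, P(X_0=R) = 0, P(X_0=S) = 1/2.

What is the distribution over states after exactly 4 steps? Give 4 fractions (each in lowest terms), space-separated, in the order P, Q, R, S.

Propagating the distribution step by step (d_{t+1} = d_t * P):
d_0 = (P=1/2, Q=0, R=0, S=1/2)
  d_1[P] = 1/2*3/16 + 0*1/16 + 0*3/16 + 1/2*11/16 = 7/16
  d_1[Q] = 1/2*1/4 + 0*1/16 + 0*5/16 + 1/2*1/16 = 5/32
  d_1[R] = 1/2*1/16 + 0*11/16 + 0*7/16 + 1/2*1/16 = 1/16
  d_1[S] = 1/2*1/2 + 0*3/16 + 0*1/16 + 1/2*3/16 = 11/32
d_1 = (P=7/16, Q=5/32, R=1/16, S=11/32)
  d_2[P] = 7/16*3/16 + 5/32*1/16 + 1/16*3/16 + 11/32*11/16 = 87/256
  d_2[Q] = 7/16*1/4 + 5/32*1/16 + 1/16*5/16 + 11/32*1/16 = 41/256
  d_2[R] = 7/16*1/16 + 5/32*11/16 + 1/16*7/16 + 11/32*1/16 = 47/256
  d_2[S] = 7/16*1/2 + 5/32*3/16 + 1/16*1/16 + 11/32*3/16 = 81/256
d_2 = (P=87/256, Q=41/256, R=47/256, S=81/256)
  d_3[P] = 87/256*3/16 + 41/256*1/16 + 47/256*3/16 + 81/256*11/16 = 667/2048
  d_3[Q] = 87/256*1/4 + 41/256*1/16 + 47/256*5/16 + 81/256*1/16 = 705/4096
  d_3[R] = 87/256*1/16 + 41/256*11/16 + 47/256*7/16 + 81/256*1/16 = 237/1024
  d_3[S] = 87/256*1/2 + 41/256*3/16 + 47/256*1/16 + 81/256*3/16 = 1109/4096
d_3 = (P=667/2048, Q=705/4096, R=237/1024, S=1109/4096)
  d_4[P] = 667/2048*3/16 + 705/4096*1/16 + 237/1024*3/16 + 1109/4096*11/16 = 9875/32768
  d_4[Q] = 667/2048*1/4 + 705/4096*1/16 + 237/1024*5/16 + 1109/4096*1/16 = 5945/32768
  d_4[R] = 667/2048*1/16 + 705/4096*11/16 + 237/1024*7/16 + 1109/4096*1/16 = 8417/32768
  d_4[S] = 667/2048*1/2 + 705/4096*3/16 + 237/1024*1/16 + 1109/4096*3/16 = 8531/32768
d_4 = (P=9875/32768, Q=5945/32768, R=8417/32768, S=8531/32768)

Answer: 9875/32768 5945/32768 8417/32768 8531/32768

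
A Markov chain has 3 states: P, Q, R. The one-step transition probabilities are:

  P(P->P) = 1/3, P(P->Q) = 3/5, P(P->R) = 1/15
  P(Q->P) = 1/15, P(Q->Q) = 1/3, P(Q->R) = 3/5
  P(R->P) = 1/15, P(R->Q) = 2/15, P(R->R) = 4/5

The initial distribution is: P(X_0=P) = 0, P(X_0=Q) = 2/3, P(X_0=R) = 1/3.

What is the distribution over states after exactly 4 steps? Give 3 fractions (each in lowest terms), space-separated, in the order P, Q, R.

Propagating the distribution step by step (d_{t+1} = d_t * P):
d_0 = (P=0, Q=2/3, R=1/3)
  d_1[P] = 0*1/3 + 2/3*1/15 + 1/3*1/15 = 1/15
  d_1[Q] = 0*3/5 + 2/3*1/3 + 1/3*2/15 = 4/15
  d_1[R] = 0*1/15 + 2/3*3/5 + 1/3*4/5 = 2/3
d_1 = (P=1/15, Q=4/15, R=2/3)
  d_2[P] = 1/15*1/3 + 4/15*1/15 + 2/3*1/15 = 19/225
  d_2[Q] = 1/15*3/5 + 4/15*1/3 + 2/3*2/15 = 49/225
  d_2[R] = 1/15*1/15 + 4/15*3/5 + 2/3*4/5 = 157/225
d_2 = (P=19/225, Q=49/225, R=157/225)
  d_3[P] = 19/225*1/3 + 49/225*1/15 + 157/225*1/15 = 301/3375
  d_3[Q] = 19/225*3/5 + 49/225*1/3 + 157/225*2/15 = 146/675
  d_3[R] = 19/225*1/15 + 49/225*3/5 + 157/225*4/5 = 2344/3375
d_3 = (P=301/3375, Q=146/675, R=2344/3375)
  d_4[P] = 301/3375*1/3 + 146/675*1/15 + 2344/3375*1/15 = 4579/50625
  d_4[Q] = 301/3375*3/5 + 146/675*1/3 + 2344/3375*2/15 = 11047/50625
  d_4[R] = 301/3375*1/15 + 146/675*3/5 + 2344/3375*4/5 = 34999/50625
d_4 = (P=4579/50625, Q=11047/50625, R=34999/50625)

Answer: 4579/50625 11047/50625 34999/50625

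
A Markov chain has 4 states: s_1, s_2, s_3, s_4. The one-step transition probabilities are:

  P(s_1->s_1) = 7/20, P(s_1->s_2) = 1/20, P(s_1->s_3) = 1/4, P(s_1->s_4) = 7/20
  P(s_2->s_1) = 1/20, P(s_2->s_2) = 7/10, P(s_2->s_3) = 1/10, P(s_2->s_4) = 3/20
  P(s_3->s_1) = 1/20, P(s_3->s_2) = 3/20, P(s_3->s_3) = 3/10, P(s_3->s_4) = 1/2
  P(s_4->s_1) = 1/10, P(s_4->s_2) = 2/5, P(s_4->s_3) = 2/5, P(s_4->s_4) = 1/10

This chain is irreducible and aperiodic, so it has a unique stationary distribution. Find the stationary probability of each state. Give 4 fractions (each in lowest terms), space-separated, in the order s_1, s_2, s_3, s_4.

Answer: 356/4031 1794/4031 32/139 953/4031

Derivation:
The stationary distribution satisfies pi = pi * P, i.e.:
  pi_s_1 = 7/20*pi_s_1 + 1/20*pi_s_2 + 1/20*pi_s_3 + 1/10*pi_s_4
  pi_s_2 = 1/20*pi_s_1 + 7/10*pi_s_2 + 3/20*pi_s_3 + 2/5*pi_s_4
  pi_s_3 = 1/4*pi_s_1 + 1/10*pi_s_2 + 3/10*pi_s_3 + 2/5*pi_s_4
  pi_s_4 = 7/20*pi_s_1 + 3/20*pi_s_2 + 1/2*pi_s_3 + 1/10*pi_s_4
with normalization: pi_s_1 + pi_s_2 + pi_s_3 + pi_s_4 = 1.

Using the first 3 balance equations plus normalization, the linear system A*pi = b is:
  [-13/20, 1/20, 1/20, 1/10] . pi = 0
  [1/20, -3/10, 3/20, 2/5] . pi = 0
  [1/4, 1/10, -7/10, 2/5] . pi = 0
  [1, 1, 1, 1] . pi = 1

Solving yields:
  pi_s_1 = 356/4031
  pi_s_2 = 1794/4031
  pi_s_3 = 32/139
  pi_s_4 = 953/4031

Verification (pi * P):
  356/4031*7/20 + 1794/4031*1/20 + 32/139*1/20 + 953/4031*1/10 = 356/4031 = pi_s_1  (ok)
  356/4031*1/20 + 1794/4031*7/10 + 32/139*3/20 + 953/4031*2/5 = 1794/4031 = pi_s_2  (ok)
  356/4031*1/4 + 1794/4031*1/10 + 32/139*3/10 + 953/4031*2/5 = 32/139 = pi_s_3  (ok)
  356/4031*7/20 + 1794/4031*3/20 + 32/139*1/2 + 953/4031*1/10 = 953/4031 = pi_s_4  (ok)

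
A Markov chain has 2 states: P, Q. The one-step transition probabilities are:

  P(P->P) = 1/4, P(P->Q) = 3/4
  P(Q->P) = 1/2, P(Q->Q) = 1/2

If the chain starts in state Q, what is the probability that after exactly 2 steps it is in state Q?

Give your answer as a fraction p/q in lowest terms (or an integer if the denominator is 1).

Answer: 5/8

Derivation:
Computing P^2 by repeated multiplication:
P^1 =
  P: [1/4, 3/4]
  Q: [1/2, 1/2]
P^2 =
  P: [7/16, 9/16]
  Q: [3/8, 5/8]

(P^2)[Q -> Q] = 5/8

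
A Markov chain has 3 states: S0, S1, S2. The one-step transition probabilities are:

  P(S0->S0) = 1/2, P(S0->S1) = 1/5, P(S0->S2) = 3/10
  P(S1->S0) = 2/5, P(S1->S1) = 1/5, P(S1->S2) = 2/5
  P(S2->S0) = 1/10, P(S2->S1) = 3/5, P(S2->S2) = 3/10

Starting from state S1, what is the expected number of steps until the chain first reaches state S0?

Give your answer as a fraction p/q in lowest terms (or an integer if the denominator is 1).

Answer: 55/16

Derivation:
Let h_i = expected steps to first reach S0 from state i.
Boundary: h_S0 = 0.
First-step equations for the other states:
  h_S1 = 1 + 2/5*h_S0 + 1/5*h_S1 + 2/5*h_S2
  h_S2 = 1 + 1/10*h_S0 + 3/5*h_S1 + 3/10*h_S2

Substituting h_S0 = 0 and rearranging gives the linear system (I - Q) h = 1:
  [4/5, -2/5] . (h_S1, h_S2) = 1
  [-3/5, 7/10] . (h_S1, h_S2) = 1

Solving yields:
  h_S1 = 55/16
  h_S2 = 35/8

Starting state is S1, so the expected hitting time is h_S1 = 55/16.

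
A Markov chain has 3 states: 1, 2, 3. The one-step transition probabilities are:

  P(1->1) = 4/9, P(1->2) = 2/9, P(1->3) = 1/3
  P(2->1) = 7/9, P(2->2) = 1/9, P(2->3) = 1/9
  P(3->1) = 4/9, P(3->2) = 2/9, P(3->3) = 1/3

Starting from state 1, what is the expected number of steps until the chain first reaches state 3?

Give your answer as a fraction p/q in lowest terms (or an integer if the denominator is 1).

Let h_i = expected steps to first reach 3 from state i.
Boundary: h_3 = 0.
First-step equations for the other states:
  h_1 = 1 + 4/9*h_1 + 2/9*h_2 + 1/3*h_3
  h_2 = 1 + 7/9*h_1 + 1/9*h_2 + 1/9*h_3

Substituting h_3 = 0 and rearranging gives the linear system (I - Q) h = 1:
  [5/9, -2/9] . (h_1, h_2) = 1
  [-7/9, 8/9] . (h_1, h_2) = 1

Solving yields:
  h_1 = 45/13
  h_2 = 54/13

Starting state is 1, so the expected hitting time is h_1 = 45/13.

Answer: 45/13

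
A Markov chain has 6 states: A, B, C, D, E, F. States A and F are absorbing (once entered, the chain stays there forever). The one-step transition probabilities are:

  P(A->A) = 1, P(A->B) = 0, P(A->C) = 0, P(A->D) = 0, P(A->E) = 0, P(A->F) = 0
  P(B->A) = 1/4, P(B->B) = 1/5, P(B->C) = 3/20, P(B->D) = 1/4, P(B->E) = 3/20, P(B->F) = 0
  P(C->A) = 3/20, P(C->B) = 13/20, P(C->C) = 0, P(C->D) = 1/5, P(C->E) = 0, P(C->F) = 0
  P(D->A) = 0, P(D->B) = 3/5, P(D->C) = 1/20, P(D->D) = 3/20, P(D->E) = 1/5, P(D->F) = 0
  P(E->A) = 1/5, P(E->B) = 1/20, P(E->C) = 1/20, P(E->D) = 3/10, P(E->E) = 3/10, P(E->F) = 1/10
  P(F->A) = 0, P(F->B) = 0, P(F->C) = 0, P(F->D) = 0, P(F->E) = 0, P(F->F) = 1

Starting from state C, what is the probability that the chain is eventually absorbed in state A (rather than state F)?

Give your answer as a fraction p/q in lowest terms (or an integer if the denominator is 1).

Let a_i = P(absorbed in A | start in state i).
Boundary conditions: a_A = 1, a_F = 0.
For each transient state i, a_i = sum_j P(i->j) * a_j:
  a_B = 1/4*a_A + 1/5*a_B + 3/20*a_C + 1/4*a_D + 3/20*a_E + 0*a_F
  a_C = 3/20*a_A + 13/20*a_B + 0*a_C + 1/5*a_D + 0*a_E + 0*a_F
  a_D = 0*a_A + 3/5*a_B + 1/20*a_C + 3/20*a_D + 1/5*a_E + 0*a_F
  a_E = 1/5*a_A + 1/20*a_B + 1/20*a_C + 3/10*a_D + 3/10*a_E + 1/10*a_F

Substituting a_A = 1 and a_F = 0, rearrange to (I - Q) a = r where r[i] = P(i -> A):
  [4/5, -3/20, -1/4, -3/20] . (a_B, a_C, a_D, a_E) = 1/4
  [-13/20, 1, -1/5, 0] . (a_B, a_C, a_D, a_E) = 3/20
  [-3/5, -1/20, 17/20, -1/5] . (a_B, a_C, a_D, a_E) = 0
  [-1/20, -1/20, -3/10, 7/10] . (a_B, a_C, a_D, a_E) = 1/5

Solving yields:
  a_B = 4181/4597
  a_C = 4219/4597
  a_D = 4059/4597
  a_E = 3653/4597

Starting state is C, so the absorption probability is a_C = 4219/4597.

Answer: 4219/4597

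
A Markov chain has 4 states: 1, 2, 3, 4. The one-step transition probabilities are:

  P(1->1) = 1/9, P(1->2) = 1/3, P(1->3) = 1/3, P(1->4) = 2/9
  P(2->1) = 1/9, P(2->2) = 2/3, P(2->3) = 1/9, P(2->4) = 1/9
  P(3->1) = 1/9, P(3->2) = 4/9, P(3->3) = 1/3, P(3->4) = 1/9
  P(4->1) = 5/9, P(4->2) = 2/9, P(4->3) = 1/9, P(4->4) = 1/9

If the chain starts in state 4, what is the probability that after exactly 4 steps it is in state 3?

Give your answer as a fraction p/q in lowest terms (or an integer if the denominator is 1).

Computing P^4 by repeated multiplication:
P^1 =
  1: [1/9, 1/3, 1/3, 2/9]
  2: [1/9, 2/3, 1/9, 1/9]
  3: [1/9, 4/9, 1/3, 1/9]
  4: [5/9, 2/9, 1/9, 1/9]
P^2 =
  1: [17/81, 37/81, 17/81, 10/81]
  2: [13/81, 5/9, 13/81, 10/81]
  3: [13/81, 41/81, 17/81, 10/81]
  4: [13/81, 11/27, 7/27, 14/81]
P^3 =
  1: [121/729, 361/729, 149/729, 98/729]
  2: [121/729, 127/243, 133/729, 94/729]
  3: [121/729, 373/729, 47/243, 94/729]
  4: [137/729, 349/729, 149/729, 94/729]
P^4 =
  1: [1121/6561, 41/81, 47/243, 850/6561]
  2: [1105/6561, 1123/2187, 1237/6561, 850/6561]
  3: [1105/6561, 3353/6561, 1253/6561, 850/6561]
  4: [1105/6561, 3289/6561, 1301/6561, 866/6561]

(P^4)[4 -> 3] = 1301/6561

Answer: 1301/6561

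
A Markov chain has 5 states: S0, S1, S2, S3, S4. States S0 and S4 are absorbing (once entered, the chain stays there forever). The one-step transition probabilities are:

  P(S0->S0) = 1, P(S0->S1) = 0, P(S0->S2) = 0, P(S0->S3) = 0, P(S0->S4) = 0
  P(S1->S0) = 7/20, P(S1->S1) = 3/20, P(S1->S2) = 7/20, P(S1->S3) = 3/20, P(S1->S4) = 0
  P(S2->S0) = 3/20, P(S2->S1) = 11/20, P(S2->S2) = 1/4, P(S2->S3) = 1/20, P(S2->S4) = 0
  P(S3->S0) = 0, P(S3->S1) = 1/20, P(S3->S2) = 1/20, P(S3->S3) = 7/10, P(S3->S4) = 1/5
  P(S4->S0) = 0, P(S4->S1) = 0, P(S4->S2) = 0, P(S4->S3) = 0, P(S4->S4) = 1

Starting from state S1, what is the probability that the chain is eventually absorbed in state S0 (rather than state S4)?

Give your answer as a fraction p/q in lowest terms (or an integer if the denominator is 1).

Let a_i = P(absorbed in S0 | start in state i).
Boundary conditions: a_S0 = 1, a_S4 = 0.
For each transient state i, a_i = sum_j P(i->j) * a_j:
  a_S1 = 7/20*a_S0 + 3/20*a_S1 + 7/20*a_S2 + 3/20*a_S3 + 0*a_S4
  a_S2 = 3/20*a_S0 + 11/20*a_S1 + 1/4*a_S2 + 1/20*a_S3 + 0*a_S4
  a_S3 = 0*a_S0 + 1/20*a_S1 + 1/20*a_S2 + 7/10*a_S3 + 1/5*a_S4

Substituting a_S0 = 1 and a_S4 = 0, rearrange to (I - Q) a = r where r[i] = P(i -> S0):
  [17/20, -7/20, -3/20] . (a_S1, a_S2, a_S3) = 7/20
  [-11/20, 3/4, -1/20] . (a_S1, a_S2, a_S3) = 3/20
  [-1/20, -1/20, 3/10] . (a_S1, a_S2, a_S3) = 0

Solving yields:
  a_S1 = 379/483
  a_S2 = 383/483
  a_S3 = 127/483

Starting state is S1, so the absorption probability is a_S1 = 379/483.

Answer: 379/483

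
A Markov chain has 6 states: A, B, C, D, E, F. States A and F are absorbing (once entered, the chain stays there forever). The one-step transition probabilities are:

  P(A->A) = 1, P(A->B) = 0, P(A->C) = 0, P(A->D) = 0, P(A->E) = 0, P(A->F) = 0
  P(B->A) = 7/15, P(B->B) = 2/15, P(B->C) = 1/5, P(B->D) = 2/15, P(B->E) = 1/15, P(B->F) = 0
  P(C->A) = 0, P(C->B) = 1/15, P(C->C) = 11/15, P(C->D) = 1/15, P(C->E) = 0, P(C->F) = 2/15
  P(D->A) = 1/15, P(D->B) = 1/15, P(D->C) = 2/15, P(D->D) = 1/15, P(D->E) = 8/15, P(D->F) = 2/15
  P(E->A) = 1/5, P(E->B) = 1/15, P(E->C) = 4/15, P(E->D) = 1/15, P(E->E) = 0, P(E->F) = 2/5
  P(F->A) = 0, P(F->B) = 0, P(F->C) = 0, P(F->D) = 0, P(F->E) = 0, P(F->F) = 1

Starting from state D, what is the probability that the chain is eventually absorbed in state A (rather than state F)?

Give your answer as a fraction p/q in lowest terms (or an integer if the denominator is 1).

Answer: 2999/8595

Derivation:
Let a_i = P(absorbed in A | start in state i).
Boundary conditions: a_A = 1, a_F = 0.
For each transient state i, a_i = sum_j P(i->j) * a_j:
  a_B = 7/15*a_A + 2/15*a_B + 1/5*a_C + 2/15*a_D + 1/15*a_E + 0*a_F
  a_C = 0*a_A + 1/15*a_B + 11/15*a_C + 1/15*a_D + 0*a_E + 2/15*a_F
  a_D = 1/15*a_A + 1/15*a_B + 2/15*a_C + 1/15*a_D + 8/15*a_E + 2/15*a_F
  a_E = 1/5*a_A + 1/15*a_B + 4/15*a_C + 1/15*a_D + 0*a_E + 2/5*a_F

Substituting a_A = 1 and a_F = 0, rearrange to (I - Q) a = r where r[i] = P(i -> A):
  [13/15, -1/5, -2/15, -1/15] . (a_B, a_C, a_D, a_E) = 7/15
  [-1/15, 4/15, -1/15, 0] . (a_B, a_C, a_D, a_E) = 0
  [-1/15, -2/15, 14/15, -8/15] . (a_B, a_C, a_D, a_E) = 1/15
  [-1/15, -4/15, -1/15, 1] . (a_B, a_C, a_D, a_E) = 1/5

Solving yields:
  a_B = 5821/8595
  a_C = 49/191
  a_D = 2999/8595
  a_E = 193/573

Starting state is D, so the absorption probability is a_D = 2999/8595.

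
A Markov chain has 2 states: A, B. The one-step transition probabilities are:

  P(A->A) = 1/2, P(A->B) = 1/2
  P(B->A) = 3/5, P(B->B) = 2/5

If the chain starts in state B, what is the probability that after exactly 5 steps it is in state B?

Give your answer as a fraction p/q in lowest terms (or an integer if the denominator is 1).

Computing P^5 by repeated multiplication:
P^1 =
  A: [1/2, 1/2]
  B: [3/5, 2/5]
P^2 =
  A: [11/20, 9/20]
  B: [27/50, 23/50]
P^3 =
  A: [109/200, 91/200]
  B: [273/500, 227/500]
P^4 =
  A: [1091/2000, 909/2000]
  B: [2727/5000, 2273/5000]
P^5 =
  A: [10909/20000, 9091/20000]
  B: [27273/50000, 22727/50000]

(P^5)[B -> B] = 22727/50000

Answer: 22727/50000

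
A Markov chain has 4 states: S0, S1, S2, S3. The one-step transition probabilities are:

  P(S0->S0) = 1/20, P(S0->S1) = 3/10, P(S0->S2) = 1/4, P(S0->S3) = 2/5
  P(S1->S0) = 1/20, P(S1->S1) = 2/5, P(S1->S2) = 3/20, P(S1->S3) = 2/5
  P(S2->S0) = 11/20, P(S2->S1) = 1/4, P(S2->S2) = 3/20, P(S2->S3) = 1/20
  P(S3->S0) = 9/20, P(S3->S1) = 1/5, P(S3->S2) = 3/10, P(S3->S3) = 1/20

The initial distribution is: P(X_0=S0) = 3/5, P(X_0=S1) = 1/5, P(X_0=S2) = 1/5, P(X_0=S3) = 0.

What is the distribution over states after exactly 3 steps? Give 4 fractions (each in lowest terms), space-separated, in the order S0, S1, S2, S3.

Propagating the distribution step by step (d_{t+1} = d_t * P):
d_0 = (S0=3/5, S1=1/5, S2=1/5, S3=0)
  d_1[S0] = 3/5*1/20 + 1/5*1/20 + 1/5*11/20 + 0*9/20 = 3/20
  d_1[S1] = 3/5*3/10 + 1/5*2/5 + 1/5*1/4 + 0*1/5 = 31/100
  d_1[S2] = 3/5*1/4 + 1/5*3/20 + 1/5*3/20 + 0*3/10 = 21/100
  d_1[S3] = 3/5*2/5 + 1/5*2/5 + 1/5*1/20 + 0*1/20 = 33/100
d_1 = (S0=3/20, S1=31/100, S2=21/100, S3=33/100)
  d_2[S0] = 3/20*1/20 + 31/100*1/20 + 21/100*11/20 + 33/100*9/20 = 287/1000
  d_2[S1] = 3/20*3/10 + 31/100*2/5 + 21/100*1/4 + 33/100*1/5 = 23/80
  d_2[S2] = 3/20*1/4 + 31/100*3/20 + 21/100*3/20 + 33/100*3/10 = 429/2000
  d_2[S3] = 3/20*2/5 + 31/100*2/5 + 21/100*1/20 + 33/100*1/20 = 211/1000
d_2 = (S0=287/1000, S1=23/80, S2=429/2000, S3=211/1000)
  d_3[S0] = 287/1000*1/20 + 23/80*1/20 + 429/2000*11/20 + 211/1000*9/20 = 4833/20000
  d_3[S1] = 287/1000*3/10 + 23/80*2/5 + 429/2000*1/4 + 211/1000*1/5 = 11877/40000
  d_3[S2] = 287/1000*1/4 + 23/80*3/20 + 429/2000*3/20 + 211/1000*3/10 = 4207/20000
  d_3[S3] = 287/1000*2/5 + 23/80*2/5 + 429/2000*1/20 + 211/1000*1/20 = 10043/40000
d_3 = (S0=4833/20000, S1=11877/40000, S2=4207/20000, S3=10043/40000)

Answer: 4833/20000 11877/40000 4207/20000 10043/40000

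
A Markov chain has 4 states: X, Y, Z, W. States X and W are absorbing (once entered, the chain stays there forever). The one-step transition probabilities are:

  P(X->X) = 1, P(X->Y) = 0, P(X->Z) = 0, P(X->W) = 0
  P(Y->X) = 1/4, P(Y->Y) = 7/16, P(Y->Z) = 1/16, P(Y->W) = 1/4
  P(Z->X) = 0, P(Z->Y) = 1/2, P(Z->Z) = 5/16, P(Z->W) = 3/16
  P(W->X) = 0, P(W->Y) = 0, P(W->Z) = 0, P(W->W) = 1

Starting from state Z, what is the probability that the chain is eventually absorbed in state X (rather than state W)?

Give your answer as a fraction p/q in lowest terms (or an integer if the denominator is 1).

Let a_i = P(absorbed in X | start in state i).
Boundary conditions: a_X = 1, a_W = 0.
For each transient state i, a_i = sum_j P(i->j) * a_j:
  a_Y = 1/4*a_X + 7/16*a_Y + 1/16*a_Z + 1/4*a_W
  a_Z = 0*a_X + 1/2*a_Y + 5/16*a_Z + 3/16*a_W

Substituting a_X = 1 and a_W = 0, rearrange to (I - Q) a = r where r[i] = P(i -> X):
  [9/16, -1/16] . (a_Y, a_Z) = 1/4
  [-1/2, 11/16] . (a_Y, a_Z) = 0

Solving yields:
  a_Y = 44/91
  a_Z = 32/91

Starting state is Z, so the absorption probability is a_Z = 32/91.

Answer: 32/91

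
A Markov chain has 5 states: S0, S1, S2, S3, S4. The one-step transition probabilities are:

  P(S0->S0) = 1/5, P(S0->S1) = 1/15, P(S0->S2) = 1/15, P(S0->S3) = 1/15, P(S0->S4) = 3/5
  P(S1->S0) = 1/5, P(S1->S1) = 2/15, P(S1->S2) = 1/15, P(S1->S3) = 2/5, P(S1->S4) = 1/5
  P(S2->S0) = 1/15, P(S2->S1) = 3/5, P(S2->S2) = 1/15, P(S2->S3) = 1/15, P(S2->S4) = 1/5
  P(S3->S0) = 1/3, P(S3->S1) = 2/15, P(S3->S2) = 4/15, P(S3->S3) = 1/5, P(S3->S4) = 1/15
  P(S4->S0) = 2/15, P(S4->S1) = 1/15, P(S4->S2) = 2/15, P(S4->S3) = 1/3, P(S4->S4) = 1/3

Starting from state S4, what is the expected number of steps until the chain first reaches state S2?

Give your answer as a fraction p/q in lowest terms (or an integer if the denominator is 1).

Let h_i = expected steps to first reach S2 from state i.
Boundary: h_S2 = 0.
First-step equations for the other states:
  h_S0 = 1 + 1/5*h_S0 + 1/15*h_S1 + 1/15*h_S2 + 1/15*h_S3 + 3/5*h_S4
  h_S1 = 1 + 1/5*h_S0 + 2/15*h_S1 + 1/15*h_S2 + 2/5*h_S3 + 1/5*h_S4
  h_S3 = 1 + 1/3*h_S0 + 2/15*h_S1 + 4/15*h_S2 + 1/5*h_S3 + 1/15*h_S4
  h_S4 = 1 + 2/15*h_S0 + 1/15*h_S1 + 2/15*h_S2 + 1/3*h_S3 + 1/3*h_S4

Substituting h_S2 = 0 and rearranging gives the linear system (I - Q) h = 1:
  [4/5, -1/15, -1/15, -3/5] . (h_S0, h_S1, h_S3, h_S4) = 1
  [-1/5, 13/15, -2/5, -1/5] . (h_S0, h_S1, h_S3, h_S4) = 1
  [-1/3, -2/15, 4/5, -1/15] . (h_S0, h_S1, h_S3, h_S4) = 1
  [-2/15, -1/15, -1/3, 2/3] . (h_S0, h_S1, h_S3, h_S4) = 1

Solving yields:
  h_S0 = 11505/1543
  h_S1 = 11220/1543
  h_S3 = 9465/1543
  h_S4 = 10470/1543

Starting state is S4, so the expected hitting time is h_S4 = 10470/1543.

Answer: 10470/1543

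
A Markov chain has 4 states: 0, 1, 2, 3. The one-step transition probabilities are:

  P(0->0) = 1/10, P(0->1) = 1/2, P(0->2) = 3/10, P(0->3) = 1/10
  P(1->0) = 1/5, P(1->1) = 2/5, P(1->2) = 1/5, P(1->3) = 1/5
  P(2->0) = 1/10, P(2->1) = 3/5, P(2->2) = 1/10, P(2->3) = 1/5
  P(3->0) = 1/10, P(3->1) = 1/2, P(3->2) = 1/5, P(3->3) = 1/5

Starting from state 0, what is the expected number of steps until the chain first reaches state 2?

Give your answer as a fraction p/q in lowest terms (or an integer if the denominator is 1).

Let h_i = expected steps to first reach 2 from state i.
Boundary: h_2 = 0.
First-step equations for the other states:
  h_0 = 1 + 1/10*h_0 + 1/2*h_1 + 3/10*h_2 + 1/10*h_3
  h_1 = 1 + 1/5*h_0 + 2/5*h_1 + 1/5*h_2 + 1/5*h_3
  h_3 = 1 + 1/10*h_0 + 1/2*h_1 + 1/5*h_2 + 1/5*h_3

Substituting h_2 = 0 and rearranging gives the linear system (I - Q) h = 1:
  [9/10, -1/2, -1/10] . (h_0, h_1, h_3) = 1
  [-1/5, 3/5, -1/5] . (h_0, h_1, h_3) = 1
  [-1/10, -1/2, 4/5] . (h_0, h_1, h_3) = 1

Solving yields:
  h_0 = 495/118
  h_1 = 545/118
  h_3 = 275/59

Starting state is 0, so the expected hitting time is h_0 = 495/118.

Answer: 495/118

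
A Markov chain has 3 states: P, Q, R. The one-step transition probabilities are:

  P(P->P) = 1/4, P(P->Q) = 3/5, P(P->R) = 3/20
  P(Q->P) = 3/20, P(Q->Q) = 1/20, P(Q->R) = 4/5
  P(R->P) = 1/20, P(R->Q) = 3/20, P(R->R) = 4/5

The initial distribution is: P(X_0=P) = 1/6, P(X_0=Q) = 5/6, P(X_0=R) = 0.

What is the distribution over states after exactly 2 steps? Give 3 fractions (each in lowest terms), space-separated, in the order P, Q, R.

Propagating the distribution step by step (d_{t+1} = d_t * P):
d_0 = (P=1/6, Q=5/6, R=0)
  d_1[P] = 1/6*1/4 + 5/6*3/20 + 0*1/20 = 1/6
  d_1[Q] = 1/6*3/5 + 5/6*1/20 + 0*3/20 = 17/120
  d_1[R] = 1/6*3/20 + 5/6*4/5 + 0*4/5 = 83/120
d_1 = (P=1/6, Q=17/120, R=83/120)
  d_2[P] = 1/6*1/4 + 17/120*3/20 + 83/120*1/20 = 39/400
  d_2[Q] = 1/6*3/5 + 17/120*1/20 + 83/120*3/20 = 253/1200
  d_2[R] = 1/6*3/20 + 17/120*4/5 + 83/120*4/5 = 83/120
d_2 = (P=39/400, Q=253/1200, R=83/120)

Answer: 39/400 253/1200 83/120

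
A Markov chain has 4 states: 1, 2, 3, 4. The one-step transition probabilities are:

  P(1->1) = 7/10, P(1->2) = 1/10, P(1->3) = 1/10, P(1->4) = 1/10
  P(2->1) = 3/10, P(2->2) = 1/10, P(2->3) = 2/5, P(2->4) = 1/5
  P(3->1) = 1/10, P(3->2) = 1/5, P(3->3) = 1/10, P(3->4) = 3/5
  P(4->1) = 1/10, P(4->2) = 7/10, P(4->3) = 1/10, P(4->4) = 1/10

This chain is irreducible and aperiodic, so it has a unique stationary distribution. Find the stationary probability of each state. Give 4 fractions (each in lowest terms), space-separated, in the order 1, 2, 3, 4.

The stationary distribution satisfies pi = pi * P, i.e.:
  pi_1 = 7/10*pi_1 + 3/10*pi_2 + 1/10*pi_3 + 1/10*pi_4
  pi_2 = 1/10*pi_1 + 1/10*pi_2 + 1/5*pi_3 + 7/10*pi_4
  pi_3 = 1/10*pi_1 + 2/5*pi_2 + 1/10*pi_3 + 1/10*pi_4
  pi_4 = 1/10*pi_1 + 1/5*pi_2 + 3/5*pi_3 + 1/10*pi_4
with normalization: pi_1 + pi_2 + pi_3 + pi_4 = 1.

Using the first 3 balance equations plus normalization, the linear system A*pi = b is:
  [-3/10, 3/10, 1/10, 1/10] . pi = 0
  [1/10, -9/10, 1/5, 7/10] . pi = 0
  [1/10, 2/5, -9/10, 1/10] . pi = 0
  [1, 1, 1, 1] . pi = 1

Solving yields:
  pi_1 = 61/164
  pi_2 = 10/41
  pi_3 = 71/410
  pi_4 = 173/820

Verification (pi * P):
  61/164*7/10 + 10/41*3/10 + 71/410*1/10 + 173/820*1/10 = 61/164 = pi_1  (ok)
  61/164*1/10 + 10/41*1/10 + 71/410*1/5 + 173/820*7/10 = 10/41 = pi_2  (ok)
  61/164*1/10 + 10/41*2/5 + 71/410*1/10 + 173/820*1/10 = 71/410 = pi_3  (ok)
  61/164*1/10 + 10/41*1/5 + 71/410*3/5 + 173/820*1/10 = 173/820 = pi_4  (ok)

Answer: 61/164 10/41 71/410 173/820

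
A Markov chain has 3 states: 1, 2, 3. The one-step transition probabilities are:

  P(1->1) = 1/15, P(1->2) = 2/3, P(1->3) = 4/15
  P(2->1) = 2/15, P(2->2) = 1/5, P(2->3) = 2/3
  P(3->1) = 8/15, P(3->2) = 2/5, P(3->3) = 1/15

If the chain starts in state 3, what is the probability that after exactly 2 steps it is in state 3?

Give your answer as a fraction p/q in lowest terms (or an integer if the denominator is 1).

Computing P^2 by repeated multiplication:
P^1 =
  1: [1/15, 2/3, 4/15]
  2: [2/15, 1/5, 2/3]
  3: [8/15, 2/5, 1/15]
P^2 =
  1: [53/225, 64/225, 12/25]
  2: [88/225, 89/225, 16/75]
  3: [28/225, 104/225, 31/75]

(P^2)[3 -> 3] = 31/75

Answer: 31/75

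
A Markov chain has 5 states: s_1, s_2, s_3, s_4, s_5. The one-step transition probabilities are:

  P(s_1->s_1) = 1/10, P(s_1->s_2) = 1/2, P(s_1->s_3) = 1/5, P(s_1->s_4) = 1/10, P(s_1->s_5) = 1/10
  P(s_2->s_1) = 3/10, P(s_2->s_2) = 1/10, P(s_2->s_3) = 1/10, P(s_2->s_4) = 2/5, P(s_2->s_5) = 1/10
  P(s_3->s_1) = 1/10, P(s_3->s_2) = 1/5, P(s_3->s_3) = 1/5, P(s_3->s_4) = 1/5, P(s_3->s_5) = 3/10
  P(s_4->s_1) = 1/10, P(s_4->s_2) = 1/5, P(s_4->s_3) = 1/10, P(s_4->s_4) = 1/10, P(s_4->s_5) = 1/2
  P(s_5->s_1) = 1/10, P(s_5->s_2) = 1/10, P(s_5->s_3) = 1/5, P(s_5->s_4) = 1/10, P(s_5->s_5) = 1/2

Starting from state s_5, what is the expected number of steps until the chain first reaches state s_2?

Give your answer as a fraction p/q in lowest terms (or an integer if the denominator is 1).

Answer: 2525/431

Derivation:
Let h_i = expected steps to first reach s_2 from state i.
Boundary: h_s_2 = 0.
First-step equations for the other states:
  h_s_1 = 1 + 1/10*h_s_1 + 1/2*h_s_2 + 1/5*h_s_3 + 1/10*h_s_4 + 1/10*h_s_5
  h_s_3 = 1 + 1/10*h_s_1 + 1/5*h_s_2 + 1/5*h_s_3 + 1/5*h_s_4 + 3/10*h_s_5
  h_s_4 = 1 + 1/10*h_s_1 + 1/5*h_s_2 + 1/10*h_s_3 + 1/10*h_s_4 + 1/2*h_s_5
  h_s_5 = 1 + 1/10*h_s_1 + 1/10*h_s_2 + 1/5*h_s_3 + 1/10*h_s_4 + 1/2*h_s_5

Substituting h_s_2 = 0 and rearranging gives the linear system (I - Q) h = 1:
  [9/10, -1/5, -1/10, -1/10] . (h_s_1, h_s_3, h_s_4, h_s_5) = 1
  [-1/10, 4/5, -1/5, -3/10] . (h_s_1, h_s_3, h_s_4, h_s_5) = 1
  [-1/10, -1/10, 9/10, -1/2] . (h_s_1, h_s_3, h_s_4, h_s_5) = 1
  [-1/10, -1/5, -1/10, 1/2] . (h_s_1, h_s_3, h_s_4, h_s_5) = 1

Solving yields:
  h_s_1 = 1515/431
  h_s_3 = 2250/431
  h_s_4 = 2300/431
  h_s_5 = 2525/431

Starting state is s_5, so the expected hitting time is h_s_5 = 2525/431.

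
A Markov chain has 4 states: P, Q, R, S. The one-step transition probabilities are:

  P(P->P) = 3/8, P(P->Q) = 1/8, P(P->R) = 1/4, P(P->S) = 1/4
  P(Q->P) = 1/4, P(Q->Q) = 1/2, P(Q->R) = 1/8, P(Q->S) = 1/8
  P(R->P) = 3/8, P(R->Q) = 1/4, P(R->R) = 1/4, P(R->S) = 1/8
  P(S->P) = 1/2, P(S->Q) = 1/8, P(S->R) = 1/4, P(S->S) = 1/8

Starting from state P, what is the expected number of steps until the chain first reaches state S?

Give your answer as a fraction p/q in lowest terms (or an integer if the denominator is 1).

Answer: 328/63

Derivation:
Let h_i = expected steps to first reach S from state i.
Boundary: h_S = 0.
First-step equations for the other states:
  h_P = 1 + 3/8*h_P + 1/8*h_Q + 1/4*h_R + 1/4*h_S
  h_Q = 1 + 1/4*h_P + 1/2*h_Q + 1/8*h_R + 1/8*h_S
  h_R = 1 + 3/8*h_P + 1/4*h_Q + 1/4*h_R + 1/8*h_S

Substituting h_S = 0 and rearranging gives the linear system (I - Q) h = 1:
  [5/8, -1/8, -1/4] . (h_P, h_Q, h_R) = 1
  [-1/4, 1/2, -1/8] . (h_P, h_Q, h_R) = 1
  [-3/8, -1/4, 3/4] . (h_P, h_Q, h_R) = 1

Solving yields:
  h_P = 328/63
  h_Q = 128/21
  h_R = 376/63

Starting state is P, so the expected hitting time is h_P = 328/63.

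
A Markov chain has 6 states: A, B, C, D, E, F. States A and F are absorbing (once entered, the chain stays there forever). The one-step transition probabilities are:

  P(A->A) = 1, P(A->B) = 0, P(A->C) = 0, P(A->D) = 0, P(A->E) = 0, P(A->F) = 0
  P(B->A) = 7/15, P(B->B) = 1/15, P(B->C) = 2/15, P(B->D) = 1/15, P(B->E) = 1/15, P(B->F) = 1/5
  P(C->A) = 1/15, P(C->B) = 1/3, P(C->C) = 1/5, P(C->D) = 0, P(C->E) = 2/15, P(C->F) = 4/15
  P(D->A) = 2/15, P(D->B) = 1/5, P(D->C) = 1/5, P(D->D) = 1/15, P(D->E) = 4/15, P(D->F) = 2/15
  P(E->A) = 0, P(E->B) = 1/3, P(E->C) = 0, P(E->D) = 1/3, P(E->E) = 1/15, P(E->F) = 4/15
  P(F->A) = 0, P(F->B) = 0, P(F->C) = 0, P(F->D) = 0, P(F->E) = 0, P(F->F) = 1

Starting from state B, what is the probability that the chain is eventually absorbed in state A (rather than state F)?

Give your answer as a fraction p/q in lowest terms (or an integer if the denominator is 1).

Answer: 15479/24969

Derivation:
Let a_i = P(absorbed in A | start in state i).
Boundary conditions: a_A = 1, a_F = 0.
For each transient state i, a_i = sum_j P(i->j) * a_j:
  a_B = 7/15*a_A + 1/15*a_B + 2/15*a_C + 1/15*a_D + 1/15*a_E + 1/5*a_F
  a_C = 1/15*a_A + 1/3*a_B + 1/5*a_C + 0*a_D + 2/15*a_E + 4/15*a_F
  a_D = 2/15*a_A + 1/5*a_B + 1/5*a_C + 1/15*a_D + 4/15*a_E + 2/15*a_F
  a_E = 0*a_A + 1/3*a_B + 0*a_C + 1/3*a_D + 1/15*a_E + 4/15*a_F

Substituting a_A = 1 and a_F = 0, rearrange to (I - Q) a = r where r[i] = P(i -> A):
  [14/15, -2/15, -1/15, -1/15] . (a_B, a_C, a_D, a_E) = 7/15
  [-1/3, 4/5, 0, -2/15] . (a_B, a_C, a_D, a_E) = 1/15
  [-1/5, -1/5, 14/15, -4/15] . (a_B, a_C, a_D, a_E) = 2/15
  [-1/3, 0, -1/3, 14/15] . (a_B, a_C, a_D, a_E) = 0

Solving yields:
  a_B = 15479/24969
  a_C = 1451/3567
  a_D = 289/609
  a_E = 9760/24969

Starting state is B, so the absorption probability is a_B = 15479/24969.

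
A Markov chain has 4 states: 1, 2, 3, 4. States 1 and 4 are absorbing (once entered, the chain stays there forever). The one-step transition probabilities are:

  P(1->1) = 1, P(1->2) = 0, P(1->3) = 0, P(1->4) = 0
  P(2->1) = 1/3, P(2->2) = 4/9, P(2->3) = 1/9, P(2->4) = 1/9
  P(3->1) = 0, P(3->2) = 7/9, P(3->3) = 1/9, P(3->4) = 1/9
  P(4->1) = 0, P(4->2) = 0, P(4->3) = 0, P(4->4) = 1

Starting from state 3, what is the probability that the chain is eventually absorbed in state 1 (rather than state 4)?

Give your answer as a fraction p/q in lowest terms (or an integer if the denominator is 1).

Answer: 7/11

Derivation:
Let a_i = P(absorbed in 1 | start in state i).
Boundary conditions: a_1 = 1, a_4 = 0.
For each transient state i, a_i = sum_j P(i->j) * a_j:
  a_2 = 1/3*a_1 + 4/9*a_2 + 1/9*a_3 + 1/9*a_4
  a_3 = 0*a_1 + 7/9*a_2 + 1/9*a_3 + 1/9*a_4

Substituting a_1 = 1 and a_4 = 0, rearrange to (I - Q) a = r where r[i] = P(i -> 1):
  [5/9, -1/9] . (a_2, a_3) = 1/3
  [-7/9, 8/9] . (a_2, a_3) = 0

Solving yields:
  a_2 = 8/11
  a_3 = 7/11

Starting state is 3, so the absorption probability is a_3 = 7/11.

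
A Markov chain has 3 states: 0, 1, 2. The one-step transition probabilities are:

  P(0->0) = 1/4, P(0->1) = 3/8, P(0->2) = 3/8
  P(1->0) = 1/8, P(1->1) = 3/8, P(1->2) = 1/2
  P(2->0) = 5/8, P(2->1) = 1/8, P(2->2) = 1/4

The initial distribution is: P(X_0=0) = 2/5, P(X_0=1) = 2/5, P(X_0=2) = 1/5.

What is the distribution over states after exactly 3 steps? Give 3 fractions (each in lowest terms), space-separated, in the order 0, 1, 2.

Propagating the distribution step by step (d_{t+1} = d_t * P):
d_0 = (0=2/5, 1=2/5, 2=1/5)
  d_1[0] = 2/5*1/4 + 2/5*1/8 + 1/5*5/8 = 11/40
  d_1[1] = 2/5*3/8 + 2/5*3/8 + 1/5*1/8 = 13/40
  d_1[2] = 2/5*3/8 + 2/5*1/2 + 1/5*1/4 = 2/5
d_1 = (0=11/40, 1=13/40, 2=2/5)
  d_2[0] = 11/40*1/4 + 13/40*1/8 + 2/5*5/8 = 23/64
  d_2[1] = 11/40*3/8 + 13/40*3/8 + 2/5*1/8 = 11/40
  d_2[2] = 11/40*3/8 + 13/40*1/2 + 2/5*1/4 = 117/320
d_2 = (0=23/64, 1=11/40, 2=117/320)
  d_3[0] = 23/64*1/4 + 11/40*1/8 + 117/320*5/8 = 903/2560
  d_3[1] = 23/64*3/8 + 11/40*3/8 + 117/320*1/8 = 363/1280
  d_3[2] = 23/64*3/8 + 11/40*1/2 + 117/320*1/4 = 931/2560
d_3 = (0=903/2560, 1=363/1280, 2=931/2560)

Answer: 903/2560 363/1280 931/2560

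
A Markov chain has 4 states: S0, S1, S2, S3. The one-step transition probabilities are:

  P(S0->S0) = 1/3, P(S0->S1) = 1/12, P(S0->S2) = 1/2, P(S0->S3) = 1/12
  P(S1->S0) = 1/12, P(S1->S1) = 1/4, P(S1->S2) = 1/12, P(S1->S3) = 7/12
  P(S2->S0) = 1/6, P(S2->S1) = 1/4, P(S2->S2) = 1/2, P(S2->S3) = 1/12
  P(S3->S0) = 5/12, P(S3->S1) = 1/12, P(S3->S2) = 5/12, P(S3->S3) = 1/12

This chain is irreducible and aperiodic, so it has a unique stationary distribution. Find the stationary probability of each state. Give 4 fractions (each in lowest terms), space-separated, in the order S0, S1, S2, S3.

Answer: 92/393 143/786 161/393 137/786

Derivation:
The stationary distribution satisfies pi = pi * P, i.e.:
  pi_S0 = 1/3*pi_S0 + 1/12*pi_S1 + 1/6*pi_S2 + 5/12*pi_S3
  pi_S1 = 1/12*pi_S0 + 1/4*pi_S1 + 1/4*pi_S2 + 1/12*pi_S3
  pi_S2 = 1/2*pi_S0 + 1/12*pi_S1 + 1/2*pi_S2 + 5/12*pi_S3
  pi_S3 = 1/12*pi_S0 + 7/12*pi_S1 + 1/12*pi_S2 + 1/12*pi_S3
with normalization: pi_S0 + pi_S1 + pi_S2 + pi_S3 = 1.

Using the first 3 balance equations plus normalization, the linear system A*pi = b is:
  [-2/3, 1/12, 1/6, 5/12] . pi = 0
  [1/12, -3/4, 1/4, 1/12] . pi = 0
  [1/2, 1/12, -1/2, 5/12] . pi = 0
  [1, 1, 1, 1] . pi = 1

Solving yields:
  pi_S0 = 92/393
  pi_S1 = 143/786
  pi_S2 = 161/393
  pi_S3 = 137/786

Verification (pi * P):
  92/393*1/3 + 143/786*1/12 + 161/393*1/6 + 137/786*5/12 = 92/393 = pi_S0  (ok)
  92/393*1/12 + 143/786*1/4 + 161/393*1/4 + 137/786*1/12 = 143/786 = pi_S1  (ok)
  92/393*1/2 + 143/786*1/12 + 161/393*1/2 + 137/786*5/12 = 161/393 = pi_S2  (ok)
  92/393*1/12 + 143/786*7/12 + 161/393*1/12 + 137/786*1/12 = 137/786 = pi_S3  (ok)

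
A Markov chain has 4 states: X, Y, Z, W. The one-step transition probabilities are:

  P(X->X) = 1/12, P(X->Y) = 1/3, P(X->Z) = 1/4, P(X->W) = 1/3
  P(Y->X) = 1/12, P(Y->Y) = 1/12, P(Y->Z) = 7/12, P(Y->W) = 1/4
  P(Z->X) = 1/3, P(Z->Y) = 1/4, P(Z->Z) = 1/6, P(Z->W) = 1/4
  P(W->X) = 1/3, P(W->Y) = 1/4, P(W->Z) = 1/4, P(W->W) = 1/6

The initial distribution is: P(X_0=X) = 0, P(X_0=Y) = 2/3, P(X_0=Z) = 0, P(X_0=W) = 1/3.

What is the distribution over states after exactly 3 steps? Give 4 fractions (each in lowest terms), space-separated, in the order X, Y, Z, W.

Answer: 361/1728 1199/5184 1601/5184 1301/5184

Derivation:
Propagating the distribution step by step (d_{t+1} = d_t * P):
d_0 = (X=0, Y=2/3, Z=0, W=1/3)
  d_1[X] = 0*1/12 + 2/3*1/12 + 0*1/3 + 1/3*1/3 = 1/6
  d_1[Y] = 0*1/3 + 2/3*1/12 + 0*1/4 + 1/3*1/4 = 5/36
  d_1[Z] = 0*1/4 + 2/3*7/12 + 0*1/6 + 1/3*1/4 = 17/36
  d_1[W] = 0*1/3 + 2/3*1/4 + 0*1/4 + 1/3*1/6 = 2/9
d_1 = (X=1/6, Y=5/36, Z=17/36, W=2/9)
  d_2[X] = 1/6*1/12 + 5/36*1/12 + 17/36*1/3 + 2/9*1/3 = 37/144
  d_2[Y] = 1/6*1/3 + 5/36*1/12 + 17/36*1/4 + 2/9*1/4 = 13/54
  d_2[Z] = 1/6*1/4 + 5/36*7/12 + 17/36*1/6 + 2/9*1/4 = 37/144
  d_2[W] = 1/6*1/3 + 5/36*1/4 + 17/36*1/4 + 2/9*1/6 = 53/216
d_2 = (X=37/144, Y=13/54, Z=37/144, W=53/216)
  d_3[X] = 37/144*1/12 + 13/54*1/12 + 37/144*1/3 + 53/216*1/3 = 361/1728
  d_3[Y] = 37/144*1/3 + 13/54*1/12 + 37/144*1/4 + 53/216*1/4 = 1199/5184
  d_3[Z] = 37/144*1/4 + 13/54*7/12 + 37/144*1/6 + 53/216*1/4 = 1601/5184
  d_3[W] = 37/144*1/3 + 13/54*1/4 + 37/144*1/4 + 53/216*1/6 = 1301/5184
d_3 = (X=361/1728, Y=1199/5184, Z=1601/5184, W=1301/5184)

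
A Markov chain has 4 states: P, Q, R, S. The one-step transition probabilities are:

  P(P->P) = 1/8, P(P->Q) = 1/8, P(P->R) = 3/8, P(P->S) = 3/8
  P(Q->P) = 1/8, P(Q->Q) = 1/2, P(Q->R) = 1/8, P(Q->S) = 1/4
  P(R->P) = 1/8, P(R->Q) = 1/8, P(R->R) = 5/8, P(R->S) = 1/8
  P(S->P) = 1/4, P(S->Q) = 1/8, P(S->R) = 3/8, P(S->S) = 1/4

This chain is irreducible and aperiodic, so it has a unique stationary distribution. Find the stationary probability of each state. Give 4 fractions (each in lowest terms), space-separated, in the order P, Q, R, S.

The stationary distribution satisfies pi = pi * P, i.e.:
  pi_P = 1/8*pi_P + 1/8*pi_Q + 1/8*pi_R + 1/4*pi_S
  pi_Q = 1/8*pi_P + 1/2*pi_Q + 1/8*pi_R + 1/8*pi_S
  pi_R = 3/8*pi_P + 1/8*pi_Q + 5/8*pi_R + 3/8*pi_S
  pi_S = 3/8*pi_P + 1/4*pi_Q + 1/8*pi_R + 1/4*pi_S
with normalization: pi_P + pi_Q + pi_R + pi_S = 1.

Using the first 3 balance equations plus normalization, the linear system A*pi = b is:
  [-7/8, 1/8, 1/8, 1/4] . pi = 0
  [1/8, -1/2, 1/8, 1/8] . pi = 0
  [3/8, 1/8, -3/8, 3/8] . pi = 0
  [1, 1, 1, 1] . pi = 1

Solving yields:
  pi_P = 41/270
  pi_Q = 1/5
  pi_R = 13/30
  pi_S = 29/135

Verification (pi * P):
  41/270*1/8 + 1/5*1/8 + 13/30*1/8 + 29/135*1/4 = 41/270 = pi_P  (ok)
  41/270*1/8 + 1/5*1/2 + 13/30*1/8 + 29/135*1/8 = 1/5 = pi_Q  (ok)
  41/270*3/8 + 1/5*1/8 + 13/30*5/8 + 29/135*3/8 = 13/30 = pi_R  (ok)
  41/270*3/8 + 1/5*1/4 + 13/30*1/8 + 29/135*1/4 = 29/135 = pi_S  (ok)

Answer: 41/270 1/5 13/30 29/135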